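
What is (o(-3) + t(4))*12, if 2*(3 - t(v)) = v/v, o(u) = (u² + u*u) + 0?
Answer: 246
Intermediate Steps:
o(u) = 2*u² (o(u) = (u² + u²) + 0 = 2*u² + 0 = 2*u²)
t(v) = 5/2 (t(v) = 3 - v/(2*v) = 3 - ½*1 = 3 - ½ = 5/2)
(o(-3) + t(4))*12 = (2*(-3)² + 5/2)*12 = (2*9 + 5/2)*12 = (18 + 5/2)*12 = (41/2)*12 = 246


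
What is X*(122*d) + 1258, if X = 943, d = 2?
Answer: 231350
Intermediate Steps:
X*(122*d) + 1258 = 943*(122*2) + 1258 = 943*244 + 1258 = 230092 + 1258 = 231350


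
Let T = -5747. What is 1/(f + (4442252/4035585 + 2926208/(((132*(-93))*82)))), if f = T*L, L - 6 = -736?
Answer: 169264541655/710116918531967366 ≈ 2.3836e-7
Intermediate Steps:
L = -730 (L = 6 - 736 = -730)
f = 4195310 (f = -5747*(-730) = 4195310)
1/(f + (4442252/4035585 + 2926208/(((132*(-93))*82)))) = 1/(4195310 + (4442252/4035585 + 2926208/(((132*(-93))*82)))) = 1/(4195310 + (4442252*(1/4035585) + 2926208/((-12276*82)))) = 1/(4195310 + (4442252/4035585 + 2926208/(-1006632))) = 1/(4195310 + (4442252/4035585 + 2926208*(-1/1006632))) = 1/(4195310 + (4442252/4035585 - 365776/125829)) = 1/(4195310 - 305718670684/169264541655) = 1/(710116918531967366/169264541655) = 169264541655/710116918531967366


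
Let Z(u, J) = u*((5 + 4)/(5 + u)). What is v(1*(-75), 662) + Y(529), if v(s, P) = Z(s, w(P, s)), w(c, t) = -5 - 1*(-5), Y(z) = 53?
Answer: 877/14 ≈ 62.643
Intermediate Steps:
w(c, t) = 0 (w(c, t) = -5 + 5 = 0)
Z(u, J) = 9*u/(5 + u) (Z(u, J) = u*(9/(5 + u)) = 9*u/(5 + u))
v(s, P) = 9*s/(5 + s)
v(1*(-75), 662) + Y(529) = 9*(1*(-75))/(5 + 1*(-75)) + 53 = 9*(-75)/(5 - 75) + 53 = 9*(-75)/(-70) + 53 = 9*(-75)*(-1/70) + 53 = 135/14 + 53 = 877/14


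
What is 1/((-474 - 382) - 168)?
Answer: -1/1024 ≈ -0.00097656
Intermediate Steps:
1/((-474 - 382) - 168) = 1/(-856 - 168) = 1/(-1024) = -1/1024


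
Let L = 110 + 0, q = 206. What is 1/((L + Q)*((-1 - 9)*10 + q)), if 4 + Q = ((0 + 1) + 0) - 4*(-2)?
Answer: 1/12190 ≈ 8.2035e-5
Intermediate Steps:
L = 110
Q = 5 (Q = -4 + (((0 + 1) + 0) - 4*(-2)) = -4 + ((1 + 0) + 8) = -4 + (1 + 8) = -4 + 9 = 5)
1/((L + Q)*((-1 - 9)*10 + q)) = 1/((110 + 5)*((-1 - 9)*10 + 206)) = 1/(115*(-10*10 + 206)) = 1/(115*(-100 + 206)) = 1/(115*106) = 1/12190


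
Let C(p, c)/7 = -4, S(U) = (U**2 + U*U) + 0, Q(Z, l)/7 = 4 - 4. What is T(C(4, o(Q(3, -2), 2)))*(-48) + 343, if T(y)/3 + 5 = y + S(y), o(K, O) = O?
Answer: -220697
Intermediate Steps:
Q(Z, l) = 0 (Q(Z, l) = 7*(4 - 4) = 7*0 = 0)
S(U) = 2*U**2 (S(U) = (U**2 + U**2) + 0 = 2*U**2 + 0 = 2*U**2)
C(p, c) = -28 (C(p, c) = 7*(-4) = -28)
T(y) = -15 + 3*y + 6*y**2 (T(y) = -15 + 3*(y + 2*y**2) = -15 + (3*y + 6*y**2) = -15 + 3*y + 6*y**2)
T(C(4, o(Q(3, -2), 2)))*(-48) + 343 = (-15 + 3*(-28) + 6*(-28)**2)*(-48) + 343 = (-15 - 84 + 6*784)*(-48) + 343 = (-15 - 84 + 4704)*(-48) + 343 = 4605*(-48) + 343 = -221040 + 343 = -220697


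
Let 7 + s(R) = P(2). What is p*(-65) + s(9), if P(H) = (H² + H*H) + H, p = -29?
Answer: 1888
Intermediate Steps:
P(H) = H + 2*H² (P(H) = (H² + H²) + H = 2*H² + H = H + 2*H²)
s(R) = 3 (s(R) = -7 + 2*(1 + 2*2) = -7 + 2*(1 + 4) = -7 + 2*5 = -7 + 10 = 3)
p*(-65) + s(9) = -29*(-65) + 3 = 1885 + 3 = 1888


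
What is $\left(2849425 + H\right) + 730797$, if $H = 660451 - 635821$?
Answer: $3604852$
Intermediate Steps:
$H = 24630$ ($H = 660451 - 635821 = 24630$)
$\left(2849425 + H\right) + 730797 = \left(2849425 + 24630\right) + 730797 = 2874055 + 730797 = 3604852$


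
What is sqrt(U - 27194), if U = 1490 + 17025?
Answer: I*sqrt(8679) ≈ 93.161*I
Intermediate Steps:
U = 18515
sqrt(U - 27194) = sqrt(18515 - 27194) = sqrt(-8679) = I*sqrt(8679)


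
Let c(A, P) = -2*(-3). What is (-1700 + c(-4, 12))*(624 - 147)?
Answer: -808038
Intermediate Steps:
c(A, P) = 6
(-1700 + c(-4, 12))*(624 - 147) = (-1700 + 6)*(624 - 147) = -1694*477 = -808038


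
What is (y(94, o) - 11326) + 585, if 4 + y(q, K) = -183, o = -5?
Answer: -10928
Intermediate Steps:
y(q, K) = -187 (y(q, K) = -4 - 183 = -187)
(y(94, o) - 11326) + 585 = (-187 - 11326) + 585 = -11513 + 585 = -10928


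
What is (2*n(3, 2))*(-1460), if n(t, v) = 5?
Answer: -14600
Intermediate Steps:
(2*n(3, 2))*(-1460) = (2*5)*(-1460) = 10*(-1460) = -14600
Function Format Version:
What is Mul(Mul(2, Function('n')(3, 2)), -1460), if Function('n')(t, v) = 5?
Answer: -14600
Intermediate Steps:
Mul(Mul(2, Function('n')(3, 2)), -1460) = Mul(Mul(2, 5), -1460) = Mul(10, -1460) = -14600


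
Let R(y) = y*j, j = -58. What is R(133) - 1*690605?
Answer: -698319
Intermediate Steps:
R(y) = -58*y (R(y) = y*(-58) = -58*y)
R(133) - 1*690605 = -58*133 - 1*690605 = -7714 - 690605 = -698319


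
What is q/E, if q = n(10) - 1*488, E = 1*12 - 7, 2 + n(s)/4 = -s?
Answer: -536/5 ≈ -107.20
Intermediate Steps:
n(s) = -8 - 4*s (n(s) = -8 + 4*(-s) = -8 - 4*s)
E = 5 (E = 12 - 7 = 5)
q = -536 (q = (-8 - 4*10) - 1*488 = (-8 - 40) - 488 = -48 - 488 = -536)
q/E = -536/5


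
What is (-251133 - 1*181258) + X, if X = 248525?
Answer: -183866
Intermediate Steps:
(-251133 - 1*181258) + X = (-251133 - 1*181258) + 248525 = (-251133 - 181258) + 248525 = -432391 + 248525 = -183866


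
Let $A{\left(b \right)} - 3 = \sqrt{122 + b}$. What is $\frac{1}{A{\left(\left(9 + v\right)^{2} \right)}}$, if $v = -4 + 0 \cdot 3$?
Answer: $- \frac{1}{46} + \frac{7 \sqrt{3}}{138} \approx 0.066118$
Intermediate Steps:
$v = -4$ ($v = -4 + 0 = -4$)
$A{\left(b \right)} = 3 + \sqrt{122 + b}$
$\frac{1}{A{\left(\left(9 + v\right)^{2} \right)}} = \frac{1}{3 + \sqrt{122 + \left(9 - 4\right)^{2}}} = \frac{1}{3 + \sqrt{122 + 5^{2}}} = \frac{1}{3 + \sqrt{122 + 25}} = \frac{1}{3 + \sqrt{147}} = \frac{1}{3 + 7 \sqrt{3}}$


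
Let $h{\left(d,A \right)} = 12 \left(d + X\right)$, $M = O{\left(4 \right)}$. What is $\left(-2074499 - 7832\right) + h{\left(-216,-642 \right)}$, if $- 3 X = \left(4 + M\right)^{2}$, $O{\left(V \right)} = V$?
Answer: $-2085179$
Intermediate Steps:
$M = 4$
$X = - \frac{64}{3}$ ($X = - \frac{\left(4 + 4\right)^{2}}{3} = - \frac{8^{2}}{3} = \left(- \frac{1}{3}\right) 64 = - \frac{64}{3} \approx -21.333$)
$h{\left(d,A \right)} = -256 + 12 d$ ($h{\left(d,A \right)} = 12 \left(d - \frac{64}{3}\right) = 12 \left(- \frac{64}{3} + d\right) = -256 + 12 d$)
$\left(-2074499 - 7832\right) + h{\left(-216,-642 \right)} = \left(-2074499 - 7832\right) + \left(-256 + 12 \left(-216\right)\right) = \left(-2074499 + \left(-492815 + 484983\right)\right) - 2848 = \left(-2074499 - 7832\right) - 2848 = -2082331 - 2848 = -2085179$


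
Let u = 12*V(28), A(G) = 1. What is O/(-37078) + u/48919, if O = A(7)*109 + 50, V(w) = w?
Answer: 4680087/1813818682 ≈ 0.0025802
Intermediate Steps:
u = 336 (u = 12*28 = 336)
O = 159 (O = 1*109 + 50 = 109 + 50 = 159)
O/(-37078) + u/48919 = 159/(-37078) + 336/48919 = 159*(-1/37078) + 336*(1/48919) = -159/37078 + 336/48919 = 4680087/1813818682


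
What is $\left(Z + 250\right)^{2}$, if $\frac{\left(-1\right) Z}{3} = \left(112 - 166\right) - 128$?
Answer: $633616$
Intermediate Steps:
$Z = 546$ ($Z = - 3 \left(\left(112 - 166\right) - 128\right) = - 3 \left(-54 - 128\right) = \left(-3\right) \left(-182\right) = 546$)
$\left(Z + 250\right)^{2} = \left(546 + 250\right)^{2} = 796^{2} = 633616$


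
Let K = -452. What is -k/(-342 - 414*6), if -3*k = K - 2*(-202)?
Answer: 8/1413 ≈ 0.0056617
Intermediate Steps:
k = 16 (k = -(-452 - 2*(-202))/3 = -(-452 + 404)/3 = -1/3*(-48) = 16)
-k/(-342 - 414*6) = -16/(-342 - 414*6) = -16/(-342 - 2484) = -16/(-2826) = -16*(-1)/2826 = -1*(-8/1413) = 8/1413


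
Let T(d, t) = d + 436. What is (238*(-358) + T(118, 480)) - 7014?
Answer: -91664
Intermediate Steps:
T(d, t) = 436 + d
(238*(-358) + T(118, 480)) - 7014 = (238*(-358) + (436 + 118)) - 7014 = (-85204 + 554) - 7014 = -84650 - 7014 = -91664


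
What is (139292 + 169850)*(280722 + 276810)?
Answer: 172356557544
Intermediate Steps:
(139292 + 169850)*(280722 + 276810) = 309142*557532 = 172356557544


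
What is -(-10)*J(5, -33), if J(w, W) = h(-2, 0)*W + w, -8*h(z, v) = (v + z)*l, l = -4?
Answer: 380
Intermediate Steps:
h(z, v) = v/2 + z/2 (h(z, v) = -(v + z)*(-4)/8 = -(-4*v - 4*z)/8 = v/2 + z/2)
J(w, W) = w - W (J(w, W) = ((½)*0 + (½)*(-2))*W + w = (0 - 1)*W + w = -W + w = w - W)
-(-10)*J(5, -33) = -(-10)*(5 - 1*(-33)) = -(-10)*(5 + 33) = -(-10)*38 = -10*(-38) = 380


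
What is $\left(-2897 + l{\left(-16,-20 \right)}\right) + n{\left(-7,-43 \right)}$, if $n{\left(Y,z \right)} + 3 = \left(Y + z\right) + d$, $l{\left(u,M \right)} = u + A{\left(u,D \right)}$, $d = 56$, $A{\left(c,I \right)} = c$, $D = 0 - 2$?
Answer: $-2926$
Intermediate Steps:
$D = -2$ ($D = 0 - 2 = -2$)
$l{\left(u,M \right)} = 2 u$ ($l{\left(u,M \right)} = u + u = 2 u$)
$n{\left(Y,z \right)} = 53 + Y + z$ ($n{\left(Y,z \right)} = -3 + \left(\left(Y + z\right) + 56\right) = -3 + \left(56 + Y + z\right) = 53 + Y + z$)
$\left(-2897 + l{\left(-16,-20 \right)}\right) + n{\left(-7,-43 \right)} = \left(-2897 + 2 \left(-16\right)\right) - -3 = \left(-2897 - 32\right) + 3 = -2929 + 3 = -2926$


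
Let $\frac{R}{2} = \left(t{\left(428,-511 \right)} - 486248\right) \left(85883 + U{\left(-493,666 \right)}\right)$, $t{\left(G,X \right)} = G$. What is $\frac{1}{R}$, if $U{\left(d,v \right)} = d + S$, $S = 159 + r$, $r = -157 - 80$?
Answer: $- \frac{1}{82892551680} \approx -1.2064 \cdot 10^{-11}$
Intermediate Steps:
$r = -237$ ($r = -157 - 80 = -237$)
$S = -78$ ($S = 159 - 237 = -78$)
$U{\left(d,v \right)} = -78 + d$ ($U{\left(d,v \right)} = d - 78 = -78 + d$)
$R = -82892551680$ ($R = 2 \left(428 - 486248\right) \left(85883 - 571\right) = 2 \left(- 485820 \left(85883 - 571\right)\right) = 2 \left(\left(-485820\right) 85312\right) = 2 \left(-41446275840\right) = -82892551680$)
$\frac{1}{R} = \frac{1}{-82892551680} = - \frac{1}{82892551680}$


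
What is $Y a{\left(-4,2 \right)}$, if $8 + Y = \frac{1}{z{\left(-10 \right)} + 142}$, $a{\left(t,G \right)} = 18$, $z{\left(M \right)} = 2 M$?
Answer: $- \frac{8775}{61} \approx -143.85$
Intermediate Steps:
$Y = - \frac{975}{122}$ ($Y = -8 + \frac{1}{2 \left(-10\right) + 142} = -8 + \frac{1}{-20 + 142} = -8 + \frac{1}{122} = - \frac{975}{122} \approx -7.9918$)
$Y a{\left(-4,2 \right)} = \left(- \frac{975}{122}\right) 18 = - \frac{8775}{61}$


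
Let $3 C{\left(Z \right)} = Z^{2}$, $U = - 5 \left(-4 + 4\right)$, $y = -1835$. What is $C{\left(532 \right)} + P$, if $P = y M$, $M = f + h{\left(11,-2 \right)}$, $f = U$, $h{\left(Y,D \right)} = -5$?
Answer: $\frac{310549}{3} \approx 1.0352 \cdot 10^{5}$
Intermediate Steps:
$U = 0$ ($U = \left(-5\right) 0 = 0$)
$f = 0$
$M = -5$ ($M = 0 - 5 = -5$)
$P = 9175$ ($P = \left(-1835\right) \left(-5\right) = 9175$)
$C{\left(Z \right)} = \frac{Z^{2}}{3}$
$C{\left(532 \right)} + P = \frac{532^{2}}{3} + 9175 = \frac{1}{3} \cdot 283024 + 9175 = \frac{283024}{3} + 9175 = \frac{310549}{3}$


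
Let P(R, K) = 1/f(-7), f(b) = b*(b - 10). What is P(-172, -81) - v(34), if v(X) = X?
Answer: -4045/119 ≈ -33.992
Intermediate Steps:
f(b) = b*(-10 + b)
P(R, K) = 1/119 (P(R, K) = 1/(-7*(-10 - 7)) = 1/(-7*(-17)) = 1/119)
P(-172, -81) - v(34) = 1/119 - 1*34 = 1/119 - 34 = -4045/119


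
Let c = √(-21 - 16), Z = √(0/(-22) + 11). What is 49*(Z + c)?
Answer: 49*√11 + 49*I*√37 ≈ 162.51 + 298.06*I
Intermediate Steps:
Z = √11 (Z = √(0*(-1/22) + 11) = √(0 + 11) = √11 ≈ 3.3166)
c = I*√37 (c = √(-37) = I*√37 ≈ 6.0828*I)
49*(Z + c) = 49*(√11 + I*√37) = 49*√11 + 49*I*√37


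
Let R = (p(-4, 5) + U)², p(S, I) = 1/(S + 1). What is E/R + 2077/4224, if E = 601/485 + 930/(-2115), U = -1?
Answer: 90644647/96286080 ≈ 0.94141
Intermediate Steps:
p(S, I) = 1/(1 + S)
E = 54671/68385 (E = 601*(1/485) + 930*(-1/2115) = 601/485 - 62/141 = 54671/68385 ≈ 0.79946)
R = 16/9 (R = (1/(1 - 4) - 1)² = (1/(-3) - 1)² = (-⅓ - 1)² = (-4/3)² = 16/9 ≈ 1.7778)
E/R + 2077/4224 = 54671/(68385*(16/9)) + 2077/4224 = (54671/68385)*(9/16) + 2077*(1/4224) = 164013/364720 + 2077/4224 = 90644647/96286080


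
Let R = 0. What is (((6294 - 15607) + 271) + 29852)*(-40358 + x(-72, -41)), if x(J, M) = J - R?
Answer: -841348300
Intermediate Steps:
x(J, M) = J (x(J, M) = J - 1*0 = J + 0 = J)
(((6294 - 15607) + 271) + 29852)*(-40358 + x(-72, -41)) = (((6294 - 15607) + 271) + 29852)*(-40358 - 72) = ((-9313 + 271) + 29852)*(-40430) = (-9042 + 29852)*(-40430) = 20810*(-40430) = -841348300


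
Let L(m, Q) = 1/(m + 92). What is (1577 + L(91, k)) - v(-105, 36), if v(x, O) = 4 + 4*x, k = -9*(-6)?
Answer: 364720/183 ≈ 1993.0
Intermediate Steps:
k = 54
L(m, Q) = 1/(92 + m)
(1577 + L(91, k)) - v(-105, 36) = (1577 + 1/(92 + 91)) - (4 + 4*(-105)) = (1577 + 1/183) - (4 - 420) = (1577 + 1/183) - 1*(-416) = 288592/183 + 416 = 364720/183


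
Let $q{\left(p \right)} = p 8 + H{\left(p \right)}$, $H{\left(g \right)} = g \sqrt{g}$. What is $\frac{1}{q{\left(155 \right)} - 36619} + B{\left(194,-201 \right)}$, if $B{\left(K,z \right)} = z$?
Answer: $- \frac{250837938345}{1247949766} - \frac{155 \sqrt{155}}{1247949766} \approx -201.0$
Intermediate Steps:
$H{\left(g \right)} = g^{\frac{3}{2}}$
$q{\left(p \right)} = p^{\frac{3}{2}} + 8 p$ ($q{\left(p \right)} = p 8 + p^{\frac{3}{2}} = 8 p + p^{\frac{3}{2}} = p^{\frac{3}{2}} + 8 p$)
$\frac{1}{q{\left(155 \right)} - 36619} + B{\left(194,-201 \right)} = \frac{1}{\left(155^{\frac{3}{2}} + 8 \cdot 155\right) - 36619} - 201 = \frac{1}{\left(155 \sqrt{155} + 1240\right) - 36619} - 201 = \frac{1}{\left(1240 + 155 \sqrt{155}\right) - 36619} - 201 = \frac{1}{-35379 + 155 \sqrt{155}} - 201 = -201 + \frac{1}{-35379 + 155 \sqrt{155}}$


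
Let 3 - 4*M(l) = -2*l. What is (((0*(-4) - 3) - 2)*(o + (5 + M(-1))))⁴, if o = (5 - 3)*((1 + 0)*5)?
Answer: 8653650625/256 ≈ 3.3803e+7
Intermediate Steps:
M(l) = ¾ + l/2 (M(l) = ¾ - (-1)*l/2 = ¾ + l/2)
o = 10 (o = 2*(1*5) = 2*5 = 10)
(((0*(-4) - 3) - 2)*(o + (5 + M(-1))))⁴ = (((0*(-4) - 3) - 2)*(10 + (5 + (¾ + (½)*(-1)))))⁴ = (((0 - 3) - 2)*(10 + (5 + (¾ - ½))))⁴ = ((-3 - 2)*(10 + (5 + ¼)))⁴ = (-5*(10 + 21/4))⁴ = (-5*61/4)⁴ = (-305/4)⁴ = 8653650625/256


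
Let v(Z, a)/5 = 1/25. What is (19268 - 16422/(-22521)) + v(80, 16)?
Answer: 723259257/37535 ≈ 19269.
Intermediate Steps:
v(Z, a) = ⅕ (v(Z, a) = 5/25 = 5*(1/25) = ⅕)
(19268 - 16422/(-22521)) + v(80, 16) = (19268 - 16422/(-22521)) + ⅕ = (19268 - 16422*(-1)/22521) + ⅕ = (19268 - 1*(-5474/7507)) + ⅕ = (19268 + 5474/7507) + ⅕ = 144650350/7507 + ⅕ = 723259257/37535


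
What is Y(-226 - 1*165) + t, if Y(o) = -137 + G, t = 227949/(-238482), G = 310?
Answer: 13676479/79494 ≈ 172.04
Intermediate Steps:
t = -75983/79494 (t = 227949*(-1/238482) = -75983/79494 ≈ -0.95583)
Y(o) = 173 (Y(o) = -137 + 310 = 173)
Y(-226 - 1*165) + t = 173 - 75983/79494 = 13676479/79494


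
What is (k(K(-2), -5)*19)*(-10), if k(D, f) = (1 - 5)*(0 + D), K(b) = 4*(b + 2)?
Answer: 0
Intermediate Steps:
K(b) = 8 + 4*b (K(b) = 4*(2 + b) = 8 + 4*b)
k(D, f) = -4*D
(k(K(-2), -5)*19)*(-10) = (-4*(8 + 4*(-2))*19)*(-10) = (-4*(8 - 8)*19)*(-10) = (-4*0*19)*(-10) = (0*19)*(-10) = 0*(-10) = 0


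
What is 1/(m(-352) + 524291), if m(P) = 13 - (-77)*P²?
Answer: 1/10064912 ≈ 9.9355e-8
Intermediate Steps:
m(P) = 13 + 77*P²
1/(m(-352) + 524291) = 1/((13 + 77*(-352)²) + 524291) = 1/((13 + 77*123904) + 524291) = 1/((13 + 9540608) + 524291) = 1/(9540621 + 524291) = 1/10064912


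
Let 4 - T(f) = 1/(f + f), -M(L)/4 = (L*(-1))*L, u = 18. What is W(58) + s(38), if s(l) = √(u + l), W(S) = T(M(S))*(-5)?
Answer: -538235/26912 + 2*√14 ≈ -12.516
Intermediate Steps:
M(L) = 4*L² (M(L) = -4*L*(-1)*L = -4*(-L)*L = -(-4)*L² = 4*L²)
T(f) = 4 - 1/(2*f) (T(f) = 4 - 1/(f + f) = 4 - 1/(2*f))
W(S) = -20 + 5/(8*S²) (W(S) = (4 - 1/(4*S²)/2)*(-5) = (4 - 1/(8*S²))*(-5) = -20 + 5/(8*S²))
s(l) = √(18 + l)
W(58) + s(38) = (-20 + (5/8)/58²) + √(18 + 38) = (-20 + (5/8)*(1/3364)) + √56 = (-20 + 5/26912) + 2*√14 = -538235/26912 + 2*√14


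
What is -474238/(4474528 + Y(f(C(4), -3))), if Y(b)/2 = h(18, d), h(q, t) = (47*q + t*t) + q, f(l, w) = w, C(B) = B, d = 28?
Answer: -237119/2238912 ≈ -0.10591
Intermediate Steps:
h(q, t) = t² + 48*q (h(q, t) = (47*q + t²) + q = (t² + 47*q) + q = t² + 48*q)
Y(b) = 3296 (Y(b) = 2*(28² + 48*18) = 2*(784 + 864) = 2*1648 = 3296)
-474238/(4474528 + Y(f(C(4), -3))) = -474238/(4474528 + 3296) = -474238/4477824 = -474238*1/4477824 = -237119/2238912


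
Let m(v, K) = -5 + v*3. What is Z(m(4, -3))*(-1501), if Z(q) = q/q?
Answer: -1501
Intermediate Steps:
m(v, K) = -5 + 3*v
Z(q) = 1
Z(m(4, -3))*(-1501) = 1*(-1501) = -1501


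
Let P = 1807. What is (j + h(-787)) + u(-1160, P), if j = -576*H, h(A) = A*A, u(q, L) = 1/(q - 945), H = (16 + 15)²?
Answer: 138578464/2105 ≈ 65833.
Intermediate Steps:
H = 961 (H = 31² = 961)
u(q, L) = 1/(-945 + q)
h(A) = A²
j = -553536 (j = -576*961 = -553536)
(j + h(-787)) + u(-1160, P) = (-553536 + (-787)²) + 1/(-945 - 1160) = (-553536 + 619369) + 1/(-2105) = 65833 - 1/2105 = 138578464/2105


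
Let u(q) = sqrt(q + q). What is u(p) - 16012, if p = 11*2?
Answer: -16012 + 2*sqrt(11) ≈ -16005.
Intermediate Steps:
p = 22
u(q) = sqrt(2)*sqrt(q) (u(q) = sqrt(2*q) = sqrt(2)*sqrt(q))
u(p) - 16012 = sqrt(2)*sqrt(22) - 16012 = 2*sqrt(11) - 16012 = -16012 + 2*sqrt(11)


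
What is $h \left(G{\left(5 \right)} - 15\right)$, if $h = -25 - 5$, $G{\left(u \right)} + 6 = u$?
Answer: $480$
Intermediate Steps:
$G{\left(u \right)} = -6 + u$
$h = -30$
$h \left(G{\left(5 \right)} - 15\right) = - 30 \left(\left(-6 + 5\right) - 15\right) = - 30 \left(-1 - 15\right) = \left(-30\right) \left(-16\right) = 480$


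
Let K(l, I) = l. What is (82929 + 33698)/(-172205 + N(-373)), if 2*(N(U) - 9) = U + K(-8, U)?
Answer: -233254/344773 ≈ -0.67654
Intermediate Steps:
N(U) = 5 + U/2 (N(U) = 9 + (U - 8)/2 = 9 + (-8 + U)/2 = 9 + (-4 + U/2) = 5 + U/2)
(82929 + 33698)/(-172205 + N(-373)) = (82929 + 33698)/(-172205 + (5 + (½)*(-373))) = 116627/(-172205 + (5 - 373/2)) = 116627/(-172205 - 363/2) = 116627/(-344773/2) = 116627*(-2/344773) = -233254/344773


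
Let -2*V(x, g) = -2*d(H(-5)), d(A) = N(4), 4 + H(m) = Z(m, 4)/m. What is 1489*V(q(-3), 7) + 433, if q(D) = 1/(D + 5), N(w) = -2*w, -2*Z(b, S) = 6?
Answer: -11479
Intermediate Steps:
Z(b, S) = -3 (Z(b, S) = -½*6 = -3)
H(m) = -4 - 3/m
d(A) = -8 (d(A) = -2*4 = -8)
q(D) = 1/(5 + D)
V(x, g) = -8 (V(x, g) = -(-1)*(-8) = -½*16 = -8)
1489*V(q(-3), 7) + 433 = 1489*(-8) + 433 = -11912 + 433 = -11479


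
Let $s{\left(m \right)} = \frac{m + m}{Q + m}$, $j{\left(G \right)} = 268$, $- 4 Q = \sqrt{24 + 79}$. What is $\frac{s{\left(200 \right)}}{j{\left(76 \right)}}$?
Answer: $\frac{320000}{42873099} + \frac{400 \sqrt{103}}{42873099} \approx 0.0075586$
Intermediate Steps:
$Q = - \frac{\sqrt{103}}{4}$ ($Q = - \frac{\sqrt{24 + 79}}{4} = - \frac{\sqrt{103}}{4} \approx -2.5372$)
$s{\left(m \right)} = \frac{2 m}{m - \frac{\sqrt{103}}{4}}$ ($s{\left(m \right)} = \frac{m + m}{- \frac{\sqrt{103}}{4} + m} = \frac{2 m}{m - \frac{\sqrt{103}}{4}}$)
$\frac{s{\left(200 \right)}}{j{\left(76 \right)}} = \frac{8 \cdot 200 \frac{1}{- \sqrt{103} + 4 \cdot 200}}{268} = 8 \cdot 200 \frac{1}{- \sqrt{103} + 800} \cdot \frac{1}{268} = 8 \cdot 200 \frac{1}{800 - \sqrt{103}} \cdot \frac{1}{268} = \frac{1600}{800 - \sqrt{103}} \cdot \frac{1}{268} = \frac{400}{67 \left(800 - \sqrt{103}\right)}$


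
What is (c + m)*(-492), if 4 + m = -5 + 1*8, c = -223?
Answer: 110208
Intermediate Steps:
m = -1 (m = -4 + (-5 + 1*8) = -4 + (-5 + 8) = -4 + 3 = -1)
(c + m)*(-492) = (-223 - 1)*(-492) = -224*(-492) = 110208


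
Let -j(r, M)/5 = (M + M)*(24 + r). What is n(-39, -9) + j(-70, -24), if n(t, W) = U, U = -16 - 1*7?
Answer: -11063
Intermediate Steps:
j(r, M) = -10*M*(24 + r) (j(r, M) = -5*(M + M)*(24 + r) = -5*2*M*(24 + r) = -10*M*(24 + r))
U = -23 (U = -16 - 7 = -23)
n(t, W) = -23
n(-39, -9) + j(-70, -24) = -23 - 10*(-24)*(24 - 70) = -23 - 10*(-24)*(-46) = -23 - 11040 = -11063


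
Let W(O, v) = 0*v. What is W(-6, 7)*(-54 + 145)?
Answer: 0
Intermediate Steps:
W(O, v) = 0
W(-6, 7)*(-54 + 145) = 0*(-54 + 145) = 0*91 = 0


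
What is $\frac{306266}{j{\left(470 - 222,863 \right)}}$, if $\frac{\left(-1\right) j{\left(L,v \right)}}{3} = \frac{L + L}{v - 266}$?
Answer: $- \frac{30473467}{248} \approx -1.2288 \cdot 10^{5}$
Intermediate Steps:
$j{\left(L,v \right)} = - \frac{6 L}{-266 + v}$ ($j{\left(L,v \right)} = - 3 \frac{L + L}{v - 266} = - 3 \frac{2 L}{-266 + v} = - \frac{6 L}{-266 + v}$)
$\frac{306266}{j{\left(470 - 222,863 \right)}} = \frac{306266}{\left(-6\right) \left(470 - 222\right) \frac{1}{-266 + 863}} = \frac{306266}{\left(-6\right) \left(470 - 222\right) \frac{1}{597}} = \frac{306266}{\left(-6\right) 248 \cdot \frac{1}{597}} = \frac{306266}{- \frac{496}{199}} = 306266 \left(- \frac{199}{496}\right) = - \frac{30473467}{248}$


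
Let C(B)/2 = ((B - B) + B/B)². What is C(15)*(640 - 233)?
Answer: 814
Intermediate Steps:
C(B) = 2 (C(B) = 2*((B - B) + B/B)² = 2*(0 + 1)² = 2*1² = 2*1 = 2)
C(15)*(640 - 233) = 2*(640 - 233) = 2*407 = 814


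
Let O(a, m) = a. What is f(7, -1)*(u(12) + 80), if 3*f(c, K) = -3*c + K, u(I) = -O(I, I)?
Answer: -1496/3 ≈ -498.67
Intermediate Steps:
u(I) = -I
f(c, K) = -c + K/3 (f(c, K) = (-3*c + K)/3 = (K - 3*c)/3 = -c + K/3)
f(7, -1)*(u(12) + 80) = (-1*7 + (1/3)*(-1))*(-1*12 + 80) = (-7 - 1/3)*(-12 + 80) = -22/3*68 = -1496/3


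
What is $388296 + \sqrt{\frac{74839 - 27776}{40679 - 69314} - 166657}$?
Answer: $388296 + \frac{i \sqrt{136653958837830}}{28635} \approx 3.883 \cdot 10^{5} + 408.24 i$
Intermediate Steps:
$388296 + \sqrt{\frac{74839 - 27776}{40679 - 69314} - 166657} = 388296 + \sqrt{\frac{47063}{-28635} - 166657} = 388296 + \sqrt{47063 \left(- \frac{1}{28635}\right) - 166657} = 388296 + \sqrt{- \frac{47063}{28635} - 166657} = 388296 + \sqrt{- \frac{4772270258}{28635}} = 388296 + \frac{i \sqrt{136653958837830}}{28635}$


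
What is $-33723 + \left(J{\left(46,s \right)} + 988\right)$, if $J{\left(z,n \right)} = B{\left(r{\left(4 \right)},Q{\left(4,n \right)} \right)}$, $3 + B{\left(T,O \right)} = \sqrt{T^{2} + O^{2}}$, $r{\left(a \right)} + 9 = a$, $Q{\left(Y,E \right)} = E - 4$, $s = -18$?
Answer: $-32738 + \sqrt{509} \approx -32715.0$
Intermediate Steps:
$Q{\left(Y,E \right)} = -4 + E$
$r{\left(a \right)} = -9 + a$
$B{\left(T,O \right)} = -3 + \sqrt{O^{2} + T^{2}}$ ($B{\left(T,O \right)} = -3 + \sqrt{T^{2} + O^{2}} = -3 + \sqrt{O^{2} + T^{2}}$)
$J{\left(z,n \right)} = -3 + \sqrt{25 + \left(-4 + n\right)^{2}}$ ($J{\left(z,n \right)} = -3 + \sqrt{\left(-4 + n\right)^{2} + \left(-9 + 4\right)^{2}} = -3 + \sqrt{\left(-4 + n\right)^{2} + \left(-5\right)^{2}} = -3 + \sqrt{\left(-4 + n\right)^{2} + 25} = -3 + \sqrt{25 + \left(-4 + n\right)^{2}}$)
$-33723 + \left(J{\left(46,s \right)} + 988\right) = -33723 + \left(\left(-3 + \sqrt{25 + \left(-4 - 18\right)^{2}}\right) + 988\right) = -33723 + \left(\left(-3 + \sqrt{25 + \left(-22\right)^{2}}\right) + 988\right) = -33723 + \left(\left(-3 + \sqrt{25 + 484}\right) + 988\right) = -33723 + \left(\left(-3 + \sqrt{509}\right) + 988\right) = -33723 + \left(985 + \sqrt{509}\right) = -32738 + \sqrt{509}$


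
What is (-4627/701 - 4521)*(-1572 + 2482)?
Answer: -2888201680/701 ≈ -4.1201e+6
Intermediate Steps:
(-4627/701 - 4521)*(-1572 + 2482) = (-4627*1/701 - 4521)*910 = (-4627/701 - 4521)*910 = -3173848/701*910 = -2888201680/701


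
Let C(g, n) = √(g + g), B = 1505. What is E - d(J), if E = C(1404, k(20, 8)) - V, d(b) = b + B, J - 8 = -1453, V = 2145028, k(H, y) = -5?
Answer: -2145088 + 6*√78 ≈ -2.1450e+6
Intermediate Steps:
C(g, n) = √2*√g (C(g, n) = √(2*g) = √2*√g)
J = -1445 (J = 8 - 1453 = -1445)
d(b) = 1505 + b (d(b) = b + 1505 = 1505 + b)
E = -2145028 + 6*√78 (E = √2*√1404 - 1*2145028 = √2*(6*√39) - 2145028 = 6*√78 - 2145028 = -2145028 + 6*√78 ≈ -2.1450e+6)
E - d(J) = (-2145028 + 6*√78) - (1505 - 1445) = (-2145028 + 6*√78) - 1*60 = (-2145028 + 6*√78) - 60 = -2145088 + 6*√78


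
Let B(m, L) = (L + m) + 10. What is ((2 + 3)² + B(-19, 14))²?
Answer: 900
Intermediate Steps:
B(m, L) = 10 + L + m
((2 + 3)² + B(-19, 14))² = ((2 + 3)² + (10 + 14 - 19))² = (5² + 5)² = (25 + 5)² = 30² = 900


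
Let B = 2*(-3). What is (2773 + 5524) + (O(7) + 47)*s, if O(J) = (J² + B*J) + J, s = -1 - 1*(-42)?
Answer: 10798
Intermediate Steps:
B = -6
s = 41 (s = -1 + 42 = 41)
O(J) = J² - 5*J (O(J) = (J² - 6*J) + J = J² - 5*J)
(2773 + 5524) + (O(7) + 47)*s = (2773 + 5524) + (7*(-5 + 7) + 47)*41 = 8297 + (7*2 + 47)*41 = 8297 + (14 + 47)*41 = 8297 + 61*41 = 8297 + 2501 = 10798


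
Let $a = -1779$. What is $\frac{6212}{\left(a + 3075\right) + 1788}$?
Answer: $\frac{1553}{771} \approx 2.0143$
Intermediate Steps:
$\frac{6212}{\left(a + 3075\right) + 1788} = \frac{6212}{\left(-1779 + 3075\right) + 1788} = \frac{6212}{1296 + 1788} = \frac{6212}{3084} = 6212 \cdot \frac{1}{3084} = \frac{1553}{771}$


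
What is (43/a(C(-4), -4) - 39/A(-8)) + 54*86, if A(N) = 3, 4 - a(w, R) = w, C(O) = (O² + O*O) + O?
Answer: 111101/24 ≈ 4629.2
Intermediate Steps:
C(O) = O + 2*O² (C(O) = (O² + O²) + O = 2*O² + O = O + 2*O²)
a(w, R) = 4 - w
(43/a(C(-4), -4) - 39/A(-8)) + 54*86 = (43/(4 - (-4)*(1 + 2*(-4))) - 39/3) + 54*86 = (43/(4 - (-4)*(1 - 8)) - 39*⅓) + 4644 = (43/(4 - (-4)*(-7)) - 13) + 4644 = (43/(4 - 1*28) - 13) + 4644 = (43/(4 - 28) - 13) + 4644 = (43/(-24) - 13) + 4644 = (43*(-1/24) - 13) + 4644 = (-43/24 - 13) + 4644 = -355/24 + 4644 = 111101/24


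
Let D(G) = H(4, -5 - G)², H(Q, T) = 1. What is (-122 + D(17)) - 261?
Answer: -382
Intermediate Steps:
D(G) = 1 (D(G) = 1² = 1)
(-122 + D(17)) - 261 = (-122 + 1) - 261 = -121 - 261 = -382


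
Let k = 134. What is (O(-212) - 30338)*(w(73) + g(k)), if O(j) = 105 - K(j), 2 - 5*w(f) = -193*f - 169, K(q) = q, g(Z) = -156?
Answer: -80936616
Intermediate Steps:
w(f) = 171/5 + 193*f/5 (w(f) = 2/5 - (-193*f - 169)/5 = 2/5 - (-169 - 193*f)/5 = 2/5 + (169/5 + 193*f/5) = 171/5 + 193*f/5)
O(j) = 105 - j
(O(-212) - 30338)*(w(73) + g(k)) = ((105 - 1*(-212)) - 30338)*((171/5 + (193/5)*73) - 156) = ((105 + 212) - 30338)*((171/5 + 14089/5) - 156) = (317 - 30338)*(2852 - 156) = -30021*2696 = -80936616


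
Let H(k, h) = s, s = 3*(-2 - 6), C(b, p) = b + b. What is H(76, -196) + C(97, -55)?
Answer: 170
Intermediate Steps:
C(b, p) = 2*b
s = -24 (s = 3*(-8) = -24)
H(k, h) = -24
H(76, -196) + C(97, -55) = -24 + 2*97 = -24 + 194 = 170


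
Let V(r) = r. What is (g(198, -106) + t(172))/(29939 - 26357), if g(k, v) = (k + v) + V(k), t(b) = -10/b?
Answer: 24935/308052 ≈ 0.080944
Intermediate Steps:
g(k, v) = v + 2*k (g(k, v) = (k + v) + k = v + 2*k)
(g(198, -106) + t(172))/(29939 - 26357) = ((-106 + 2*198) - 10/172)/(29939 - 26357) = ((-106 + 396) - 10*1/172)/3582 = (290 - 5/86)*(1/3582) = (24935/86)*(1/3582) = 24935/308052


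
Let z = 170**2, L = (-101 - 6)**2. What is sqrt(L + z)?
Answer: sqrt(40349) ≈ 200.87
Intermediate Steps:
L = 11449 (L = (-107)**2 = 11449)
z = 28900
sqrt(L + z) = sqrt(11449 + 28900) = sqrt(40349)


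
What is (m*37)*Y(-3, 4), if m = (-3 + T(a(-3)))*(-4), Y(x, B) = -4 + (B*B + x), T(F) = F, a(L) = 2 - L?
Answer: -2664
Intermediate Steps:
Y(x, B) = -4 + x + B² (Y(x, B) = -4 + (B² + x) = -4 + (x + B²) = -4 + x + B²)
m = -8 (m = (-3 + (2 - 1*(-3)))*(-4) = (-3 + (2 + 3))*(-4) = (-3 + 5)*(-4) = 2*(-4) = -8)
(m*37)*Y(-3, 4) = (-8*37)*(-4 - 3 + 4²) = -296*(-4 - 3 + 16) = -296*9 = -2664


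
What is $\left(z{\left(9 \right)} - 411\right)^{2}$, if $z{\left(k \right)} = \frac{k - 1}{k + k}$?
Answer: $\frac{13653025}{81} \approx 1.6856 \cdot 10^{5}$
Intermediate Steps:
$z{\left(k \right)} = \frac{-1 + k}{2 k}$
$\left(z{\left(9 \right)} - 411\right)^{2} = \left(\frac{-1 + 9}{2 \cdot 9} - 411\right)^{2} = \left(\frac{1}{2} \cdot \frac{1}{9} \cdot 8 - 411\right)^{2} = \left(\frac{4}{9} - 411\right)^{2} = \left(- \frac{3695}{9}\right)^{2} = \frac{13653025}{81}$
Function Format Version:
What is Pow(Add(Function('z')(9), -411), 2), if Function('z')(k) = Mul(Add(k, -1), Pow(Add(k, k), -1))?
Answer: Rational(13653025, 81) ≈ 1.6856e+5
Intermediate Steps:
Function('z')(k) = Mul(Rational(1, 2), Pow(k, -1), Add(-1, k)) (Function('z')(k) = Mul(Add(-1, k), Pow(Mul(2, k), -1)) = Mul(Add(-1, k), Mul(Rational(1, 2), Pow(k, -1))) = Mul(Rational(1, 2), Pow(k, -1), Add(-1, k)))
Pow(Add(Function('z')(9), -411), 2) = Pow(Add(Mul(Rational(1, 2), Pow(9, -1), Add(-1, 9)), -411), 2) = Pow(Add(Mul(Rational(1, 2), Rational(1, 9), 8), -411), 2) = Pow(Add(Rational(4, 9), -411), 2) = Pow(Rational(-3695, 9), 2) = Rational(13653025, 81)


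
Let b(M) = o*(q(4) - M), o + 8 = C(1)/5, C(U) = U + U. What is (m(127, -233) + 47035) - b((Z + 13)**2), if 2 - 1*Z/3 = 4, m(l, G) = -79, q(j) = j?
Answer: 46614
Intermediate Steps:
C(U) = 2*U
Z = -6 (Z = 6 - 3*4 = 6 - 12 = -6)
o = -38/5 (o = -8 + (2*1)/5 = -8 + 2*(1/5) = -8 + 2/5 = -38/5 ≈ -7.6000)
b(M) = -152/5 + 38*M/5 (b(M) = -38*(4 - M)/5 = -152/5 + 38*M/5)
(m(127, -233) + 47035) - b((Z + 13)**2) = (-79 + 47035) - (-152/5 + 38*(-6 + 13)**2/5) = 46956 - (-152/5 + (38/5)*7**2) = 46956 - (-152/5 + (38/5)*49) = 46956 - (-152/5 + 1862/5) = 46956 - 1*342 = 46956 - 342 = 46614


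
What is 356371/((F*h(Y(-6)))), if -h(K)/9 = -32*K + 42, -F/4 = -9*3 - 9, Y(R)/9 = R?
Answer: -356371/2293920 ≈ -0.15535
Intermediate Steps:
Y(R) = 9*R
F = 144 (F = -4*(-9*3 - 9) = -4*(-27 - 9) = -4*(-36) = 144)
h(K) = -378 + 288*K (h(K) = -9*(-32*K + 42) = -9*(42 - 32*K) = -378 + 288*K)
356371/((F*h(Y(-6)))) = 356371/((144*(-378 + 288*(9*(-6))))) = 356371/((144*(-378 + 288*(-54)))) = 356371/((144*(-378 - 15552))) = 356371/((144*(-15930))) = 356371/(-2293920) = 356371*(-1/2293920) = -356371/2293920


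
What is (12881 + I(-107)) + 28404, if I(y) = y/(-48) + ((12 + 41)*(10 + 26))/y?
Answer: 211959625/5136 ≈ 41269.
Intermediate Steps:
I(y) = 1908/y - y/48 (I(y) = y*(-1/48) + (53*36)/y = -y/48 + 1908/y = 1908/y - y/48)
(12881 + I(-107)) + 28404 = (12881 + (1908/(-107) - 1/48*(-107))) + 28404 = (12881 + (1908*(-1/107) + 107/48)) + 28404 = (12881 + (-1908/107 + 107/48)) + 28404 = (12881 - 80135/5136) + 28404 = 66076681/5136 + 28404 = 211959625/5136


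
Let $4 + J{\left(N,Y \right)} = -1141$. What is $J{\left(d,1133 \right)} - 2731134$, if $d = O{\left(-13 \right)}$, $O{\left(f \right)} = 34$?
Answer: $-2732279$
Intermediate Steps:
$d = 34$
$J{\left(N,Y \right)} = -1145$ ($J{\left(N,Y \right)} = -4 - 1141 = -1145$)
$J{\left(d,1133 \right)} - 2731134 = -1145 - 2731134 = -2732279$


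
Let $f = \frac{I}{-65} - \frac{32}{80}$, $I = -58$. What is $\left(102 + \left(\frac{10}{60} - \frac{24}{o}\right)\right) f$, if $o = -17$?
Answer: $\frac{33808}{663} \approx 50.992$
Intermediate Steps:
$f = \frac{32}{65}$ ($f = - \frac{58}{-65} - \frac{32}{80} = \left(-58\right) \left(- \frac{1}{65}\right) - \frac{2}{5} = \frac{58}{65} - \frac{2}{5} = \frac{32}{65} \approx 0.49231$)
$\left(102 + \left(\frac{10}{60} - \frac{24}{o}\right)\right) f = \left(102 + \left(\frac{10}{60} - \frac{24}{-17}\right)\right) \frac{32}{65} = \left(102 + \left(10 \cdot \frac{1}{60} - - \frac{24}{17}\right)\right) \frac{32}{65} = \left(102 + \left(\frac{1}{6} + \frac{24}{17}\right)\right) \frac{32}{65} = \left(102 + \frac{161}{102}\right) \frac{32}{65} = \frac{10565}{102} \cdot \frac{32}{65} = \frac{33808}{663}$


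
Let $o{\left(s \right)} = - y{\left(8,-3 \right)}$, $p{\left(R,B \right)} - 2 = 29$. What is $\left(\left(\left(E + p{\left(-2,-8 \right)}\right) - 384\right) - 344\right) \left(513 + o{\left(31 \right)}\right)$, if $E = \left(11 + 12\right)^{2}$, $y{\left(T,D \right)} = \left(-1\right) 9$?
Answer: $-87696$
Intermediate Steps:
$y{\left(T,D \right)} = -9$
$p{\left(R,B \right)} = 31$ ($p{\left(R,B \right)} = 2 + 29 = 31$)
$E = 529$ ($E = 23^{2} = 529$)
$o{\left(s \right)} = 9$ ($o{\left(s \right)} = \left(-1\right) \left(-9\right) = 9$)
$\left(\left(\left(E + p{\left(-2,-8 \right)}\right) - 384\right) - 344\right) \left(513 + o{\left(31 \right)}\right) = \left(\left(\left(529 + 31\right) - 384\right) - 344\right) \left(513 + 9\right) = \left(\left(560 - 384\right) - 344\right) 522 = \left(176 - 344\right) 522 = \left(-168\right) 522 = -87696$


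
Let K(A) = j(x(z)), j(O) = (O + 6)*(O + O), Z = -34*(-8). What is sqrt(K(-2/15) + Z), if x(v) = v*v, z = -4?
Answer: 4*sqrt(61) ≈ 31.241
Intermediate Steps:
x(v) = v**2
Z = 272
j(O) = 2*O*(6 + O) (j(O) = (6 + O)*(2*O) = 2*O*(6 + O))
K(A) = 704 (K(A) = 2*(-4)**2*(6 + (-4)**2) = 2*16*(6 + 16) = 2*16*22 = 704)
sqrt(K(-2/15) + Z) = sqrt(704 + 272) = sqrt(976) = 4*sqrt(61)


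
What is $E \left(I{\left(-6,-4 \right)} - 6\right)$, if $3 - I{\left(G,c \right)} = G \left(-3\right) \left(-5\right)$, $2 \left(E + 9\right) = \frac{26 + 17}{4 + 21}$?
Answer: $- \frac{35409}{50} \approx -708.18$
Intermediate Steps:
$E = - \frac{407}{50}$ ($E = -9 + \frac{\left(26 + 17\right) \frac{1}{4 + 21}}{2} = -9 + \frac{43 \cdot \frac{1}{25}}{2} = -9 + \frac{1}{2} \cdot \frac{43}{25} = -9 + \frac{43}{50} = - \frac{407}{50} \approx -8.14$)
$I{\left(G,c \right)} = 3 - 15 G$ ($I{\left(G,c \right)} = 3 - G \left(-3\right) \left(-5\right) = 3 - - 3 G \left(-5\right) = 3 - 15 G$)
$E \left(I{\left(-6,-4 \right)} - 6\right) = - \frac{407 \left(\left(3 - -90\right) - 6\right)}{50} = - \frac{407 \left(\left(3 + 90\right) - 6\right)}{50} = - \frac{407 \left(93 - 6\right)}{50} = \left(- \frac{407}{50}\right) 87 = - \frac{35409}{50}$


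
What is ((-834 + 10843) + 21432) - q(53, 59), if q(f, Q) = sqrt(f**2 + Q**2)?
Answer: 31441 - sqrt(6290) ≈ 31362.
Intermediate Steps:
q(f, Q) = sqrt(Q**2 + f**2)
((-834 + 10843) + 21432) - q(53, 59) = ((-834 + 10843) + 21432) - sqrt(59**2 + 53**2) = (10009 + 21432) - sqrt(3481 + 2809) = 31441 - sqrt(6290)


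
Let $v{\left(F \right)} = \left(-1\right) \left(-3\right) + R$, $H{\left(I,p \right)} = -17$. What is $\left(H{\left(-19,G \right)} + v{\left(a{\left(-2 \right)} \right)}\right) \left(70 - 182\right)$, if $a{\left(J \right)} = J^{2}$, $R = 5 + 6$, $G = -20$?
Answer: $336$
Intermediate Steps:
$R = 11$
$v{\left(F \right)} = 14$ ($v{\left(F \right)} = \left(-1\right) \left(-3\right) + 11 = 3 + 11 = 14$)
$\left(H{\left(-19,G \right)} + v{\left(a{\left(-2 \right)} \right)}\right) \left(70 - 182\right) = \left(-17 + 14\right) \left(70 - 182\right) = \left(-3\right) \left(-112\right) = 336$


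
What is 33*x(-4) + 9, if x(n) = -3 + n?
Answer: -222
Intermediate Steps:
33*x(-4) + 9 = 33*(-3 - 4) + 9 = 33*(-7) + 9 = -231 + 9 = -222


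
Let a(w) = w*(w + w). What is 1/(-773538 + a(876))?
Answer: 1/761214 ≈ 1.3137e-6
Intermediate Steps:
a(w) = 2*w² (a(w) = w*(2*w) = 2*w²)
1/(-773538 + a(876)) = 1/(-773538 + 2*876²) = 1/(-773538 + 2*767376) = 1/(-773538 + 1534752) = 1/761214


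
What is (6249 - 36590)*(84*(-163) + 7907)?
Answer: 175522685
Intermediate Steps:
(6249 - 36590)*(84*(-163) + 7907) = -30341*(-13692 + 7907) = -30341*(-5785) = 175522685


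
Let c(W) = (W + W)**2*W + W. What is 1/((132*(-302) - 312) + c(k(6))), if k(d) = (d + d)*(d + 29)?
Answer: 1/296312244 ≈ 3.3748e-9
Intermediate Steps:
k(d) = 2*d*(29 + d) (k(d) = (2*d)*(29 + d) = 2*d*(29 + d))
c(W) = W + 4*W**3 (c(W) = (2*W)**2*W + W = (4*W**2)*W + W = 4*W**3 + W = W + 4*W**3)
1/((132*(-302) - 312) + c(k(6))) = 1/((132*(-302) - 312) + (2*6*(29 + 6) + 4*(2*6*(29 + 6))**3)) = 1/((-39864 - 312) + (2*6*35 + 4*(2*6*35)**3)) = 1/(-40176 + (420 + 4*420**3)) = 1/(-40176 + (420 + 4*74088000)) = 1/(-40176 + (420 + 296352000)) = 1/(-40176 + 296352420) = 1/296312244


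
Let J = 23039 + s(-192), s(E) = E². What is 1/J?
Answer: 1/59903 ≈ 1.6694e-5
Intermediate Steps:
J = 59903 (J = 23039 + (-192)² = 23039 + 36864 = 59903)
1/J = 1/59903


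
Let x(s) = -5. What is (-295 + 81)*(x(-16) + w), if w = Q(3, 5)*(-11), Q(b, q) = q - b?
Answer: 5778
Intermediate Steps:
w = -22 (w = (5 - 1*3)*(-11) = (5 - 3)*(-11) = 2*(-11) = -22)
(-295 + 81)*(x(-16) + w) = (-295 + 81)*(-5 - 22) = -214*(-27) = 5778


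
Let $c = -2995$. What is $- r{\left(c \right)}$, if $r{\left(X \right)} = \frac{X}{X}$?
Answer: $-1$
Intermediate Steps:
$r{\left(X \right)} = 1$
$- r{\left(c \right)} = \left(-1\right) 1 = -1$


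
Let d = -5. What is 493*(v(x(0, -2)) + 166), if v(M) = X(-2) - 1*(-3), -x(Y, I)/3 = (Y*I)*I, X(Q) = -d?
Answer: 85782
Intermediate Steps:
X(Q) = 5 (X(Q) = -1*(-5) = 5)
x(Y, I) = -3*Y*I² (x(Y, I) = -3*Y*I*I = -3*I*Y*I = -3*Y*I²)
v(M) = 8 (v(M) = 5 - 1*(-3) = 5 + 3 = 8)
493*(v(x(0, -2)) + 166) = 493*(8 + 166) = 493*174 = 85782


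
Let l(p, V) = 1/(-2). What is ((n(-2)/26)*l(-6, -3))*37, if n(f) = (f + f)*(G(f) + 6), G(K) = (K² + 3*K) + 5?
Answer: 333/13 ≈ 25.615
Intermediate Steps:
l(p, V) = -½
G(K) = 5 + K² + 3*K
n(f) = 2*f*(11 + f² + 3*f) (n(f) = (f + f)*((5 + f² + 3*f) + 6) = (2*f)*(11 + f² + 3*f) = 2*f*(11 + f² + 3*f))
((n(-2)/26)*l(-6, -3))*37 = (((2*(-2)*(11 + (-2)² + 3*(-2)))/26)*(-½))*37 = (((2*(-2)*(11 + 4 - 6))*(1/26))*(-½))*37 = (((2*(-2)*9)*(1/26))*(-½))*37 = (-36*1/26*(-½))*37 = -18/13*(-½)*37 = (9/13)*37 = 333/13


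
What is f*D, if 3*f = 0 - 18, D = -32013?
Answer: 192078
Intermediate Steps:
f = -6 (f = (0 - 18)/3 = (1/3)*(-18) = -6)
f*D = -6*(-32013) = 192078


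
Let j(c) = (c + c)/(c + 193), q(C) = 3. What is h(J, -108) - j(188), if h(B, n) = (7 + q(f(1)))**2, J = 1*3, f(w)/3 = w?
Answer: 37724/381 ≈ 99.013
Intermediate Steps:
f(w) = 3*w
j(c) = 2*c/(193 + c) (j(c) = (2*c)/(193 + c) = 2*c/(193 + c))
J = 3
h(B, n) = 100 (h(B, n) = (7 + 3)**2 = 10**2 = 100)
h(J, -108) - j(188) = 100 - 2*188/(193 + 188) = 100 - 2*188/381 = 100 - 1*376/381 = 100 - 376/381 = 37724/381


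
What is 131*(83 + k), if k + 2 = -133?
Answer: -6812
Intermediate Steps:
k = -135 (k = -2 - 133 = -135)
131*(83 + k) = 131*(83 - 135) = 131*(-52) = -6812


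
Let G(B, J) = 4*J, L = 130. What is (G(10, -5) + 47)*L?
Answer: 3510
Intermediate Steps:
(G(10, -5) + 47)*L = (4*(-5) + 47)*130 = (-20 + 47)*130 = 27*130 = 3510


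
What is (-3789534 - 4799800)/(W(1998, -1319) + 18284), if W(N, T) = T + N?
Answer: -8589334/18963 ≈ -452.95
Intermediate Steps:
W(N, T) = N + T
(-3789534 - 4799800)/(W(1998, -1319) + 18284) = (-3789534 - 4799800)/((1998 - 1319) + 18284) = -8589334/(679 + 18284) = -8589334/18963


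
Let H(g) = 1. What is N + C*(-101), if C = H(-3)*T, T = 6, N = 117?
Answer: -489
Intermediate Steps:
C = 6 (C = 1*6 = 6)
N + C*(-101) = 117 + 6*(-101) = 117 - 606 = -489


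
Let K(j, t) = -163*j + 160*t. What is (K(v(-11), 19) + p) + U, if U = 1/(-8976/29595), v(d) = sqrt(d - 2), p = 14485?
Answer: 52424935/2992 - 163*I*sqrt(13) ≈ 17522.0 - 587.71*I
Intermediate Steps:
v(d) = sqrt(-2 + d)
U = -9865/2992 (U = 1/(-8976*1/29595) = 1/(-2992/9865) = -9865/2992 ≈ -3.2971)
(K(v(-11), 19) + p) + U = ((-163*sqrt(-2 - 11) + 160*19) + 14485) - 9865/2992 = ((-163*I*sqrt(13) + 3040) + 14485) - 9865/2992 = ((3040 - 163*I*sqrt(13)) + 14485) - 9865/2992 = (17525 - 163*I*sqrt(13)) - 9865/2992 = 52424935/2992 - 163*I*sqrt(13)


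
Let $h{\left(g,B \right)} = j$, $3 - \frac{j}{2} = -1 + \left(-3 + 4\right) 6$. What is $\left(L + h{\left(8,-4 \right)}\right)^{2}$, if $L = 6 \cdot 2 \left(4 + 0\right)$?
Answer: $1936$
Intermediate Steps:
$j = -4$ ($j = 6 - 2 \left(-1 + \left(-3 + 4\right) 6\right) = 6 - 2 \left(-1 + 1 \cdot 6\right) = 6 - 2 \left(-1 + 6\right) = 6 - 10 = -4$)
$h{\left(g,B \right)} = -4$
$L = 48$ ($L = 6 \cdot 2 \cdot 4 = 6 \cdot 8 = 48$)
$\left(L + h{\left(8,-4 \right)}\right)^{2} = \left(48 - 4\right)^{2} = 44^{2} = 1936$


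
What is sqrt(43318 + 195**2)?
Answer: sqrt(81343) ≈ 285.21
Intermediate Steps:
sqrt(43318 + 195**2) = sqrt(43318 + 38025) = sqrt(81343)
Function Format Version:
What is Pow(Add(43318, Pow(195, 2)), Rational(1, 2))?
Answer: Pow(81343, Rational(1, 2)) ≈ 285.21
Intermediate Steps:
Pow(Add(43318, Pow(195, 2)), Rational(1, 2)) = Pow(Add(43318, 38025), Rational(1, 2)) = Pow(81343, Rational(1, 2))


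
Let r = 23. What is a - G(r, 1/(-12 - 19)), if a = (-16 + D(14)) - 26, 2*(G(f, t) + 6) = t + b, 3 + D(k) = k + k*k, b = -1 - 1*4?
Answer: 5379/31 ≈ 173.52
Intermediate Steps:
b = -5 (b = -1 - 4 = -5)
D(k) = -3 + k + k**2 (D(k) = -3 + (k + k*k) = -3 + (k + k**2) = -3 + k + k**2)
G(f, t) = -17/2 + t/2 (G(f, t) = -6 + (t - 5)/2 = -6 + (-5 + t)/2 = -6 + (-5/2 + t/2) = -17/2 + t/2)
a = 165 (a = (-16 + (-3 + 14 + 14**2)) - 26 = (-16 + (-3 + 14 + 196)) - 26 = (-16 + 207) - 26 = 191 - 26 = 165)
a - G(r, 1/(-12 - 19)) = 165 - (-17/2 + 1/(2*(-12 - 19))) = 165 - (-17/2 + (1/2)/(-31)) = 165 - (-17/2 + (1/2)*(-1/31)) = 165 - (-17/2 - 1/62) = 165 - 1*(-264/31) = 165 + 264/31 = 5379/31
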